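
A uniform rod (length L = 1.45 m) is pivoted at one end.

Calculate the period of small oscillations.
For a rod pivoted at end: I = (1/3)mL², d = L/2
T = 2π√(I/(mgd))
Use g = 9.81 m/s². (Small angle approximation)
I/m = (1/3)L² = 0.7008 m²; d = L/2 = 0.725 m
T = 2π√(I/(mgd)) = 2π√(0.7008/(9.81×0.725)) = 1.972 s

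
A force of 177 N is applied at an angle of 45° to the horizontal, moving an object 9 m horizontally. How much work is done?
W = Fd cosθ = 177×9×cos(45°) = 1126.4 J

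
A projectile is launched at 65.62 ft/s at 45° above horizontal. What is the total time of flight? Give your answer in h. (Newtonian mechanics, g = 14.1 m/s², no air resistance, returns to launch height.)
T = 2v₀sin(θ)/g (with unit conversion) = 0.0005572 h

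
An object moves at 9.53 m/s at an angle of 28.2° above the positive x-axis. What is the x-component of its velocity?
vₓ = v cos(θ) = 9.53 × cos(28.2°) = 8.4 m/s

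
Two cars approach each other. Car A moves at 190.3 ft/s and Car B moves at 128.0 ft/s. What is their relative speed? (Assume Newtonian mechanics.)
v_rel = v_A + v_B = 190.3 + 128.0 = 318.3 ft/s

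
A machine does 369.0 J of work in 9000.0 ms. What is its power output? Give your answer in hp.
P = W/t = 369 J / 9 s = 41 W = 0.05498 hp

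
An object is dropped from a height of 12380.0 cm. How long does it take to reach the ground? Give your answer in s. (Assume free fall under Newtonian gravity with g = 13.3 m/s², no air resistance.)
t = √(2h/g) (with unit conversion) = 4.315 s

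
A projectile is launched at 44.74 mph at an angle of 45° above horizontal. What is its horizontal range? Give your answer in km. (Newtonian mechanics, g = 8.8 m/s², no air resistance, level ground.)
R = v₀² sin(2θ) / g (with unit conversion) = 0.04546 km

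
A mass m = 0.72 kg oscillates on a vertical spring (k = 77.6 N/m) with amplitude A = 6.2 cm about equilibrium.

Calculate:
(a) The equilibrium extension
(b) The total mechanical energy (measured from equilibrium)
x_eq = mg/k = 0.72×9.81/77.6 = 0.09102 m = 9.102 cm
E = ½kA² = ½×77.6×(0.062)² = 0.1491 J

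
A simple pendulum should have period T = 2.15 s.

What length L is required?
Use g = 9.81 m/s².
T = 2π√(L/g) → L = g(T/2π)² = 9.81×(2.15/2π)² = 1.149 m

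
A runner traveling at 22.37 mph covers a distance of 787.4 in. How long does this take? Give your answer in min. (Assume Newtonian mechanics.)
t = d/v (with unit conversion) = 0.03333 min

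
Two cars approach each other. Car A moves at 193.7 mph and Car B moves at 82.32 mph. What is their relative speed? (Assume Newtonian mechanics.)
v_rel = v_A + v_B = 193.7 + 82.32 = 276.0 mph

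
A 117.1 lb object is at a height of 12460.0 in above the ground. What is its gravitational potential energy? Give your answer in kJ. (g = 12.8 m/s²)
PE = mgh = 53.12 kg × 12.8 m/s² × 316.5 m = 2.152e+05 J = 215.2 kJ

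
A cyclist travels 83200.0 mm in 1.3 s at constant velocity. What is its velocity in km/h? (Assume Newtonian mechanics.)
v = d/t (with unit conversion) = 230.4 km/h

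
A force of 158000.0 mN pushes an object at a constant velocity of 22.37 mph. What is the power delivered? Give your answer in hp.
P = Fv = 158 N × 10 m/s = 1580 W = 2.119 hp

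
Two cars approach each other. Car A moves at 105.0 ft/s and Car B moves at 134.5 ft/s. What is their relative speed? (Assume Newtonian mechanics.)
v_rel = v_A + v_B = 105.0 + 134.5 = 239.5 ft/s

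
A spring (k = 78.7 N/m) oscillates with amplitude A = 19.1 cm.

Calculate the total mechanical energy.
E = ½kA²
E = ½kA² = ½×78.7×(0.191)² = 1.436 J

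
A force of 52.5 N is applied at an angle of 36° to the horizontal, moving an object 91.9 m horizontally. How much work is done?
W = Fd cosθ = 52.5×91.9×cos(36°) = 3903.3 J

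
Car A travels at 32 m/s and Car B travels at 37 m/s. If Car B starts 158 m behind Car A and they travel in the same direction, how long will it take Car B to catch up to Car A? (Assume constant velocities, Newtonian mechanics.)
Relative speed: v_rel = 37 - 32 = 5 m/s
Time to catch: t = d₀/v_rel = 158/5 = 31.6 s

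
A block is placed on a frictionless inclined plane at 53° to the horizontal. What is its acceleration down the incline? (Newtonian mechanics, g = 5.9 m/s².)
a = g sin(θ) = 5.9 × sin(53°) = 5.9 × 0.7986 = 4.71 m/s²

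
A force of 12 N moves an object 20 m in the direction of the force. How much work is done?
W = Fd = 12×20 = 240.0 J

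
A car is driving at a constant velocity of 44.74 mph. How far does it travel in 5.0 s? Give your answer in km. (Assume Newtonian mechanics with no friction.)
d = vt (with unit conversion) = 0.1 km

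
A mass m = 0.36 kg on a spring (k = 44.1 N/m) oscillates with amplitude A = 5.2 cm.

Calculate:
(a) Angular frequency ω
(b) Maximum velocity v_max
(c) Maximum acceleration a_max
ω = √(k/m) = √(44.1/0.36) = 11.07 rad/s
v_max = ωA = 11.07×0.052 = 0.5755 m/s
a_max = ω²A = 11.07²×0.052 = 6.37 m/s²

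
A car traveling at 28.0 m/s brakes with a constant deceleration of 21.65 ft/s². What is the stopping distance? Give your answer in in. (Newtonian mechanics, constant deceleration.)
d = v₀² / (2a) (with unit conversion) = 2339.0 in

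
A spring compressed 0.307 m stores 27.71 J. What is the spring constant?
PE = ½kx² → k = 2PE/x² = 2×27.71/0.307² = 588.0 N/m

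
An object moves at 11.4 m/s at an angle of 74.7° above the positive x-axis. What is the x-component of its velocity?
vₓ = v cos(θ) = 11.4 × cos(74.7°) = 3.01 m/s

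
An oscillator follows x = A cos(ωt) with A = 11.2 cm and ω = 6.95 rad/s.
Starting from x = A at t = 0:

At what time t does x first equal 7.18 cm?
cos(ωt) = x/A = 7.18/11.2 = 0.6411
ωt = arccos(0.6411) = 0.8749 rad
t = 0.8749/6.95 = 0.1259 s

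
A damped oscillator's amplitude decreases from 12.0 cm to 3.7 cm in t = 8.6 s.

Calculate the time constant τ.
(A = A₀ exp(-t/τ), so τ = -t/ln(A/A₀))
A/A₀ = 3.7/12.0 = 0.3083; ln(A/A₀) = -1.177
τ = −t/ln(A/A₀) = −8.6/-1.177 = 7.309 s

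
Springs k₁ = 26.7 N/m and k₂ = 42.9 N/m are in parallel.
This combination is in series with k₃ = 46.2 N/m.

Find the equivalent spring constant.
k₁₂ = k₁ + k₂ = 69.6 N/m (parallel)
1/k_eq = 1/k₁₂ + 1/k₃ → k_eq = 27.77 N/m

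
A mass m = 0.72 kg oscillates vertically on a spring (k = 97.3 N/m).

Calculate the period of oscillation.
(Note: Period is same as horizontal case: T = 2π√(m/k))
T = 2π√(m/k) = 2π√(0.72/97.3) = 0.5405 s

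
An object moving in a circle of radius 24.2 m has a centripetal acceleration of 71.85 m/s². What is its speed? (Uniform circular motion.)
v = √(a_c × r) = √(71.85 × 24.2) = 41.7 m/s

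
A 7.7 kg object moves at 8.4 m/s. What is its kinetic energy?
KE = ½mv² = ½×7.7×8.4² = 271.656 J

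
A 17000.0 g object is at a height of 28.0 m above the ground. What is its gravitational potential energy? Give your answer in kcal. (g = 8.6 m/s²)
PE = mgh = 17 kg × 8.6 m/s² × 28 m = 4094 J = 0.9784 kcal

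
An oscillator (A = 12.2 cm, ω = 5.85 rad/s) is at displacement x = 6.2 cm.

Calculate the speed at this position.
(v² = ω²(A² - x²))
v = ω√(A² − x²) = 5.85×√(0.122² − 0.062²) = 0.6147 m/s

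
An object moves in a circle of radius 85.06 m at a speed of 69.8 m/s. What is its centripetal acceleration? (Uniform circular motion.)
a_c = v²/r = 69.8²/85.06 = 4872.04/85.06 = 57.28 m/s²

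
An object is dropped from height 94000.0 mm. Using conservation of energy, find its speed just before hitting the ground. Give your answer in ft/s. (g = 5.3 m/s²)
mgh = ½mv² → v = √(2gh) = √(2×5.3×94) = 31.57 m/s = 103.6 ft/s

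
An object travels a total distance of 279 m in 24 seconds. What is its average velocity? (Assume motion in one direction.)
v_avg = Δd / Δt = 279 / 24 = 11.62 m/s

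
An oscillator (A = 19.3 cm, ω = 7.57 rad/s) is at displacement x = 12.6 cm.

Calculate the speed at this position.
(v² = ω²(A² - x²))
v = ω√(A² − x²) = 7.57×√(0.193² − 0.126²) = 1.107 m/s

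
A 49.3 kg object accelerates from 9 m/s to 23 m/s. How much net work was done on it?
W_net = ΔKE = ½m(v₂² − v₁²) = ½×49.3×(23² − 9²) = 11043.2 J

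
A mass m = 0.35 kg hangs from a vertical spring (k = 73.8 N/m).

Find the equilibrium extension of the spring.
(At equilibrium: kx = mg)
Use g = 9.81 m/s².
x_eq = mg/k = 0.35×9.81/73.8 = 0.04652 m = 4.652 cm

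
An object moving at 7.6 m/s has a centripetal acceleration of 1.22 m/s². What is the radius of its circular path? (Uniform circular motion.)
r = v²/a_c = 7.6²/1.22 = 47.34 m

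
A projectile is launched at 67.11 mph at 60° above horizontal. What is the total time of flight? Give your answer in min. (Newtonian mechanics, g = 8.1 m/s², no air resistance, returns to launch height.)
T = 2v₀sin(θ)/g (with unit conversion) = 0.1069 min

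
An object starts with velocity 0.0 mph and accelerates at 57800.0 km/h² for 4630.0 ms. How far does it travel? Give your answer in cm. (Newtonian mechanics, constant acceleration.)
d = v₀t + ½at² (with unit conversion) = 4780.0 cm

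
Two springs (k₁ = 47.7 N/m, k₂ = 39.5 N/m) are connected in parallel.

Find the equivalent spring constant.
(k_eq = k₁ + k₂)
k_eq = k₁ + k₂ = 47.7 + 39.5 = 87.2 N/m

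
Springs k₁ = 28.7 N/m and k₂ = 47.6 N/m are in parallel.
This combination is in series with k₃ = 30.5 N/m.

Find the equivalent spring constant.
k₁₂ = k₁ + k₂ = 76.3 N/m (parallel)
1/k_eq = 1/k₁₂ + 1/k₃ → k_eq = 21.79 N/m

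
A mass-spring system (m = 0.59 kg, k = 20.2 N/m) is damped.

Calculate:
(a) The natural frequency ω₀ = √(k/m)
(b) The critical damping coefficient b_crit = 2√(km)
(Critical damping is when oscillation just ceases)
ω₀ = √(k/m) = √(20.2/0.59) = 5.851 rad/s
b_crit = 2√(km) = 2√(20.2×0.59) = 6.904 kg/s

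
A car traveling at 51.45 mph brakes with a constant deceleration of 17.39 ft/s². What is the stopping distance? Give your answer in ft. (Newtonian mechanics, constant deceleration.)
d = v₀² / (2a) (with unit conversion) = 163.7 ft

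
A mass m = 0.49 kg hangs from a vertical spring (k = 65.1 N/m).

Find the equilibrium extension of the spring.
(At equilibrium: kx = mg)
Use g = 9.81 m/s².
x_eq = mg/k = 0.49×9.81/65.1 = 0.07384 m = 7.384 cm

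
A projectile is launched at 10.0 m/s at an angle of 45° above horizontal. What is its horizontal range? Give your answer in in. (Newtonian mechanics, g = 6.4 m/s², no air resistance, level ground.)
R = v₀² sin(2θ) / g (with unit conversion) = 615.2 in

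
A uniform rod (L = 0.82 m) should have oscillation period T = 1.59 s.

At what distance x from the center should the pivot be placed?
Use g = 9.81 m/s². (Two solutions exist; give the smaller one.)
T = 2π√((L²/12 + x²)/(gx)). Let c = T²g/(4π²) = 0.6282.
x² − cx + L²/12 = 0 → x = (c − √(c² − L²/3))/2 = 0.1076 m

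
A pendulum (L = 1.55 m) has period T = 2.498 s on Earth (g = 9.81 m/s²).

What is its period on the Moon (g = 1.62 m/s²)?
T = 2π√(L/g), so T_moon/T_earth = √(g_earth/g_moon)
T_moon = 2π√(1.55/1.62) = 6.146 s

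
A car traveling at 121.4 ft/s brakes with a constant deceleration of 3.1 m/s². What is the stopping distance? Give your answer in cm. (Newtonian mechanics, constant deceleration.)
d = v₀² / (2a) (with unit conversion) = 22080.0 cm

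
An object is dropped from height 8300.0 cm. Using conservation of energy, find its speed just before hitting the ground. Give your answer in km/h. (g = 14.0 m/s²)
mgh = ½mv² → v = √(2gh) = √(2×14.0×83) = 48.21 m/s = 173.5 km/h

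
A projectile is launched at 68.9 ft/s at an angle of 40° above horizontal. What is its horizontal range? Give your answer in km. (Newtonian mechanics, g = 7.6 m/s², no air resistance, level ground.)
R = v₀² sin(2θ) / g (with unit conversion) = 0.05715 km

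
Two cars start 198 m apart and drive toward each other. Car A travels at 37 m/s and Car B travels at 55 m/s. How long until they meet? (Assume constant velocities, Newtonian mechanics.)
Combined speed: v_combined = 37 + 55 = 92 m/s
Time to meet: t = d/92 = 198/92 = 2.15 s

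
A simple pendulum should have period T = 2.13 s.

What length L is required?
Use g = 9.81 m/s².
T = 2π√(L/g) → L = g(T/2π)² = 9.81×(2.13/2π)² = 1.127 m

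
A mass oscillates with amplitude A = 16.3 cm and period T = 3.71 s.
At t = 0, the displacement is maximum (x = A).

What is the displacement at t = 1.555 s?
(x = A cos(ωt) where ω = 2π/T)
ω = 2π/T = 2π/3.71 = 1.694 rad/s
x = A cos(ωt) = 16.3×cos(1.694×1.555) = -14.24 cm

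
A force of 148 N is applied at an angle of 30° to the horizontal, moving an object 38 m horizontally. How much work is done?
W = Fd cosθ = 148×38×cos(30°) = 4870.5 J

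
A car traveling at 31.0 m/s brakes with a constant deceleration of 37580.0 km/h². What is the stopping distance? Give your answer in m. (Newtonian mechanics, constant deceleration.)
d = v₀² / (2a) (with unit conversion) = 165.7 m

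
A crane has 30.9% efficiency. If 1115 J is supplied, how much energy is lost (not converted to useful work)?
W_out = η × W_in = 0.309×1115 = 344.53 J
W_lost = W_in − W_out = 1115 − 344.53 = 770.47 J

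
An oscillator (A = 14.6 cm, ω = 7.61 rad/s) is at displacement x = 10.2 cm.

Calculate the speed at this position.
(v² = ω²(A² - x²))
v = ω√(A² − x²) = 7.61×√(0.146² − 0.102²) = 0.7949 m/s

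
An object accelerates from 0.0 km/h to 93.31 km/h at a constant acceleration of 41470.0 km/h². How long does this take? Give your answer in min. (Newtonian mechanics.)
t = (v - v₀)/a (with unit conversion) = 0.135 min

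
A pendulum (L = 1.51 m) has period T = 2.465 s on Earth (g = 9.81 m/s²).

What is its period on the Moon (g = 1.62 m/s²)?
T = 2π√(L/g), so T_moon/T_earth = √(g_earth/g_moon)
T_moon = 2π√(1.51/1.62) = 6.066 s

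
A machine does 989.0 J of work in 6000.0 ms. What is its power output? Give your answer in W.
P = W/t = 989 J / 6 s = 164.8 W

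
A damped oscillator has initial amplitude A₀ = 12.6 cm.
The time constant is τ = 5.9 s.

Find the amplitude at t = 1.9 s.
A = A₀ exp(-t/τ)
A = A₀ exp(−t/τ) = 12.6×exp(−1.9/5.9) = 9.131 cm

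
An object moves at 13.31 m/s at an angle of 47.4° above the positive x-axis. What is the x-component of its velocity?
vₓ = v cos(θ) = 13.31 × cos(47.4°) = 9.01 m/s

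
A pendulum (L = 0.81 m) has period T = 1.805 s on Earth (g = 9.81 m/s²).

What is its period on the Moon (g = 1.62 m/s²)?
T = 2π√(L/g), so T_moon/T_earth = √(g_earth/g_moon)
T_moon = 2π√(0.81/1.62) = 4.443 s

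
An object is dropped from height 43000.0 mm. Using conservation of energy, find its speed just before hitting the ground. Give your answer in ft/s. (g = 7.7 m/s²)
mgh = ½mv² → v = √(2gh) = √(2×7.7×43) = 25.73 m/s = 84.43 ft/s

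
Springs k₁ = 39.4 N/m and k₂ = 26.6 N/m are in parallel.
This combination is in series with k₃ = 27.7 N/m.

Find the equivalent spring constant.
k₁₂ = k₁ + k₂ = 66 N/m (parallel)
1/k_eq = 1/k₁₂ + 1/k₃ → k_eq = 19.51 N/m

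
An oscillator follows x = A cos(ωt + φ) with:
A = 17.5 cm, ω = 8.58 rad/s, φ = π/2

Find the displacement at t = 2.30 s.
x = A cos(ωt + φ) = 17.5×cos(8.58×2.3 + π/2) = -13.54 cm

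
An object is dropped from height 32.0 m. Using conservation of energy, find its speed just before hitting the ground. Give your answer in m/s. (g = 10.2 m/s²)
mgh = ½mv² → v = √(2gh) = √(2×10.2×32) = 25.55 m/s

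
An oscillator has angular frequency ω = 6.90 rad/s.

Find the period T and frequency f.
T = 2π/ω = 2π/6.9 = 0.9106 s; f = ω/2π = 1.098 Hz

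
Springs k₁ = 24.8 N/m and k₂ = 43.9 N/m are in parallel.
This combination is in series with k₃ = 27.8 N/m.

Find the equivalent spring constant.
k₁₂ = k₁ + k₂ = 68.7 N/m (parallel)
1/k_eq = 1/k₁₂ + 1/k₃ → k_eq = 19.79 N/m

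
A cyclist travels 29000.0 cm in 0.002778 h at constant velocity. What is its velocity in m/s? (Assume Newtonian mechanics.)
v = d/t (with unit conversion) = 29.0 m/s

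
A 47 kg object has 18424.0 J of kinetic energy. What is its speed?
KE = ½mv² → v = √(2KE/m) = √(2×18424.0/47) = 28.0 m/s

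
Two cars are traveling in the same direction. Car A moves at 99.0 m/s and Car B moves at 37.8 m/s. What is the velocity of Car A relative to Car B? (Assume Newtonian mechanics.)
v_rel = v_A - v_B = 99.0 - 37.8 = 61.2 m/s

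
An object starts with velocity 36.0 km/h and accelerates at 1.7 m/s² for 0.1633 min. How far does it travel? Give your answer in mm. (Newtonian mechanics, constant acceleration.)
d = v₀t + ½at² (with unit conversion) = 179600.0 mm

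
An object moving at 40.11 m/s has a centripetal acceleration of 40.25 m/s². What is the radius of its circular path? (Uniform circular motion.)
r = v²/a_c = 40.11²/40.25 = 39.97 m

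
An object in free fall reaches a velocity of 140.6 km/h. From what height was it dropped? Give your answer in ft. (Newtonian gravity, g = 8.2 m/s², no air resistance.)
h = v²/(2g) (with unit conversion) = 305.1 ft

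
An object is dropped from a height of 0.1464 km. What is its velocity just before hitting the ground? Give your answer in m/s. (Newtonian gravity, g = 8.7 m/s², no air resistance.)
v = √(2gh) (with unit conversion) = 50.47 m/s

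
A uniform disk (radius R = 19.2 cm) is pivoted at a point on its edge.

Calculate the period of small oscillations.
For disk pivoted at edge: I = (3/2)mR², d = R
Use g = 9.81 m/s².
I/m = (3/2)R² = 0.0553 m²; d = R = 0.192 m
T = 2π√((3/2)R²/(gR)) = 2π√(3R/(2g)) = 1.077 s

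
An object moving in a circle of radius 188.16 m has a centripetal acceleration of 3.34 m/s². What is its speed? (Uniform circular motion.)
v = √(a_c × r) = √(3.34 × 188.16) = 25.07 m/s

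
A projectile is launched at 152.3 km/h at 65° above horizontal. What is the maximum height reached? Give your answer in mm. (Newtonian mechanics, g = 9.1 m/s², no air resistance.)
H = v₀²sin²(θ)/(2g) (with unit conversion) = 80770.0 mm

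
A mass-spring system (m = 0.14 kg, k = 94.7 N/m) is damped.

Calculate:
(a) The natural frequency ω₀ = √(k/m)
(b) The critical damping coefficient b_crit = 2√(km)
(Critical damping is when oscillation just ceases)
ω₀ = √(k/m) = √(94.7/0.14) = 26.01 rad/s
b_crit = 2√(km) = 2√(94.7×0.14) = 7.282 kg/s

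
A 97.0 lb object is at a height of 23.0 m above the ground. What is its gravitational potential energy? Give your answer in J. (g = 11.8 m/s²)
PE = mgh = 44 kg × 11.8 m/s² × 23 m = 1.194e+04 J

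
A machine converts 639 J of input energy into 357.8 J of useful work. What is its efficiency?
η = W_out/W_in = 357.8/639 = 0.5599 = 55.99%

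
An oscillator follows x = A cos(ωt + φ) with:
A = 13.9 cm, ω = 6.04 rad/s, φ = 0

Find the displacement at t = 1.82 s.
x = A cos(ωt + φ) = 13.9×cos(6.04×1.82 + 0) = -0.03856 cm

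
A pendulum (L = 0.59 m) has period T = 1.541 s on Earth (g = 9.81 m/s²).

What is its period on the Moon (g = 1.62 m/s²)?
T = 2π√(L/g), so T_moon/T_earth = √(g_earth/g_moon)
T_moon = 2π√(0.59/1.62) = 3.792 s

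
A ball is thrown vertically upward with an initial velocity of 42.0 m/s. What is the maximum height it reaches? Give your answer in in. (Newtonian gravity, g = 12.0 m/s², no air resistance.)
h_max = v₀²/(2g) (with unit conversion) = 2894.0 in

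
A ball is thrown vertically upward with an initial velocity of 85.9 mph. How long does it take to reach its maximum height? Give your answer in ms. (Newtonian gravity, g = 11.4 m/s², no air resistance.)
t_up = v₀/g (with unit conversion) = 3368.0 ms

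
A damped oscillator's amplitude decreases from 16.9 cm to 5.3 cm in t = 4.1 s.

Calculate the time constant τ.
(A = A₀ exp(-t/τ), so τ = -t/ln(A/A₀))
A/A₀ = 5.3/16.9 = 0.3136; ln(A/A₀) = -1.16
τ = −t/ln(A/A₀) = −4.1/-1.16 = 3.536 s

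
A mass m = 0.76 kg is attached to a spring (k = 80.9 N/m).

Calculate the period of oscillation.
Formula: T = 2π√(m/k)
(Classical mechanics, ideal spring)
T = 2π√(m/k) = 2π√(0.76/80.9) = 0.609 s; f = 1/T = 1.642 Hz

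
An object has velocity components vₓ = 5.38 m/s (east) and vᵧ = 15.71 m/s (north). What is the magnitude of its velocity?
|v| = √(vₓ² + vᵧ²) = √(5.38² + 15.71²) = √(275.749) = 16.61 m/s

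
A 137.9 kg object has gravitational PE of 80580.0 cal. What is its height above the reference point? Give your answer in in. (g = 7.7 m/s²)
PE = mgh → h = PE/(mg) = 3.371e+05 J / (137.9 kg × 7.7 m/s²) = 317.5 m = 12500.0 in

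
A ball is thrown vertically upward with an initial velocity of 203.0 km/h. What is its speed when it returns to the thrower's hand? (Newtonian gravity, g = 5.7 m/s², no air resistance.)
By conservation of energy, the ball returns at the same speed = 203.0 km/h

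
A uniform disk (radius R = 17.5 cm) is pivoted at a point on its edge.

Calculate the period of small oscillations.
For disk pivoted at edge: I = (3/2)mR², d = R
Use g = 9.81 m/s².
I/m = (3/2)R² = 0.04594 m²; d = R = 0.175 m
T = 2π√((3/2)R²/(gR)) = 2π√(3R/(2g)) = 1.028 s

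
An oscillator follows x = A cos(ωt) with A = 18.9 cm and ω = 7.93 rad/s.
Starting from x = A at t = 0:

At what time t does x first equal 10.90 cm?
cos(ωt) = x/A = 10.9/18.9 = 0.5767
ωt = arccos(0.5767) = 0.9561 rad
t = 0.9561/7.93 = 0.1206 s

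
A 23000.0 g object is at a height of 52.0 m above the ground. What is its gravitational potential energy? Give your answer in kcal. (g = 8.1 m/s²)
PE = mgh = 23 kg × 8.1 m/s² × 52 m = 9688 J = 2.315 kcal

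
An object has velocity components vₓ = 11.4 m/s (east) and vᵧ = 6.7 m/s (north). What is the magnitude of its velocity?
|v| = √(vₓ² + vᵧ²) = √(11.4² + 6.7²) = √(174.85) = 13.22 m/s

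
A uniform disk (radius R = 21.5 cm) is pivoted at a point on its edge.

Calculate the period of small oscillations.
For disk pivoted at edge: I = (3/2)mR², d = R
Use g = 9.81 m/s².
I/m = (3/2)R² = 0.06934 m²; d = R = 0.215 m
T = 2π√((3/2)R²/(gR)) = 2π√(3R/(2g)) = 1.139 s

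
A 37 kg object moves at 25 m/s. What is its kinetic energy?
KE = ½mv² = ½×37×25² = 11562.5 J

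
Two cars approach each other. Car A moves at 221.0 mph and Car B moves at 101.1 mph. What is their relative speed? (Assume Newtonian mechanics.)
v_rel = v_A + v_B = 221.0 + 101.1 = 322.1 mph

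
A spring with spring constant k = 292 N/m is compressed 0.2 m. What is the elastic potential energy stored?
PE = ½kx² = ½×292×0.2² = 5.84 J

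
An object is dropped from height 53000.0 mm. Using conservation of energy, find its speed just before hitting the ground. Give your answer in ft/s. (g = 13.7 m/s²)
mgh = ½mv² → v = √(2gh) = √(2×13.7×53) = 38.11 m/s = 125.0 ft/s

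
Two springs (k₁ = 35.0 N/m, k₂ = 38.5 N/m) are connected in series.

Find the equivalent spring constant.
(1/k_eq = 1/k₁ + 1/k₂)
1/k_eq = 1/35.0 + 1/38.5 = 0.054545; k_eq = 18.33 N/m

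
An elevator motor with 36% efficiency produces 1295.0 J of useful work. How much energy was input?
W_in = W_out/η = 1295.0/0.36 = 3597.2 J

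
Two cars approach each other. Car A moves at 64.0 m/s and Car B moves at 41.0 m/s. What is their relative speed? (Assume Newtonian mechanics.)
v_rel = v_A + v_B = 64.0 + 41.0 = 105.0 m/s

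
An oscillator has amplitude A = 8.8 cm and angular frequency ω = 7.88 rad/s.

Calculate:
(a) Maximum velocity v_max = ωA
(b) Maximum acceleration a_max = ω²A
v_max = ωA = 7.88×0.088 = 0.6934 m/s
a_max = ω²A = 7.88²×0.088 = 5.464 m/s²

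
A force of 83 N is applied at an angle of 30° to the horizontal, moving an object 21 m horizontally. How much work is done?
W = Fd cosθ = 83×21×cos(30°) = 1509.5 J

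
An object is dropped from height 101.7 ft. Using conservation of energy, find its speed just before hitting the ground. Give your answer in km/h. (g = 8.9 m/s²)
mgh = ½mv² → v = √(2gh) = √(2×8.9×31) = 23.49 m/s = 84.56 km/h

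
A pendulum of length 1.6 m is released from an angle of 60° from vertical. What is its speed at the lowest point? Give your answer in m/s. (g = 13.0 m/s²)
h = L(1 − cosθ) = 1.6×(1 − cos60°) = 0.8 m
v = √(2gh) = √(2×13.0×0.8) = 4.561 m/s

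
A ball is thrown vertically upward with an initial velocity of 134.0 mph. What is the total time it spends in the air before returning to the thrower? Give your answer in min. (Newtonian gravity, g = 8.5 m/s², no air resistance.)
t_total = 2v₀/g (with unit conversion) = 0.2349 min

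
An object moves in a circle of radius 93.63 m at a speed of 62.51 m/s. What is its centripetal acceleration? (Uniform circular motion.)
a_c = v²/r = 62.51²/93.63 = 3907.5/93.63 = 41.73 m/s²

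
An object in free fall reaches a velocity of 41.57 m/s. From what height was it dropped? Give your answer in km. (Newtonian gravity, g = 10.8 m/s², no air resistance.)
h = v²/(2g) (with unit conversion) = 0.08 km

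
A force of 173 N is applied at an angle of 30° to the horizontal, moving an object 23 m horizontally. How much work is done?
W = Fd cosθ = 173×23×cos(30°) = 3445.9 J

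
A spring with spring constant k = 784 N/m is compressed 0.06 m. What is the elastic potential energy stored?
PE = ½kx² = ½×784×0.06² = 1.411 J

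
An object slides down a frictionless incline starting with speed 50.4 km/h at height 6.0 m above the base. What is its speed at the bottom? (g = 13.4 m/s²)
½mv₀² + mgh = ½mv² → v = √(v₀² + 2gh) = √(14² + 2×13.4×6) = 18.89 m/s = 68.0 km/h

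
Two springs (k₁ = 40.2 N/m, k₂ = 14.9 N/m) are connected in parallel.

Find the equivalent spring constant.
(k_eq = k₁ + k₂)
k_eq = k₁ + k₂ = 40.2 + 14.9 = 55.1 N/m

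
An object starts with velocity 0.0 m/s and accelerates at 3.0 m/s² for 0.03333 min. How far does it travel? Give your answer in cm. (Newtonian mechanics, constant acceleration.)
d = v₀t + ½at² (with unit conversion) = 599.9 cm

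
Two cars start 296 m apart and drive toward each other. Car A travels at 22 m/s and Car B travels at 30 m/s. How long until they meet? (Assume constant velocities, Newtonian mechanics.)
Combined speed: v_combined = 22 + 30 = 52 m/s
Time to meet: t = d/52 = 296/52 = 5.69 s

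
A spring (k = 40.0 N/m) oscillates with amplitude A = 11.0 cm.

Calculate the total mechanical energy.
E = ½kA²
E = ½kA² = ½×40.0×(0.11)² = 0.242 J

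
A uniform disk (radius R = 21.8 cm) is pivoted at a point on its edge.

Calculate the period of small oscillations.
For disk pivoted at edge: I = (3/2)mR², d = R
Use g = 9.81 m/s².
I/m = (3/2)R² = 0.07129 m²; d = R = 0.218 m
T = 2π√((3/2)R²/(gR)) = 2π√(3R/(2g)) = 1.147 s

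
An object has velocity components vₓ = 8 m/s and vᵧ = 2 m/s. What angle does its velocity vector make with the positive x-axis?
θ = arctan(vᵧ/vₓ) = arctan(2/8) = 14.04°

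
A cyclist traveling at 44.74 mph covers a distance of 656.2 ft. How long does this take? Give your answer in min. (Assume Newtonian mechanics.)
t = d/v (with unit conversion) = 0.1667 min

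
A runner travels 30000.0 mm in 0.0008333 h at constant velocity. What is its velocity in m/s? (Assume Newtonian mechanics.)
v = d/t (with unit conversion) = 10.0 m/s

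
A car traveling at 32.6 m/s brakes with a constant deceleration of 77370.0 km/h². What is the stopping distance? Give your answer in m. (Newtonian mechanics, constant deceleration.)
d = v₀² / (2a) (with unit conversion) = 89.01 m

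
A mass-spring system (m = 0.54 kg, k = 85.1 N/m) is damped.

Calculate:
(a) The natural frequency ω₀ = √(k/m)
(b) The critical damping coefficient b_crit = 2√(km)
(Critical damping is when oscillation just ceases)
ω₀ = √(k/m) = √(85.1/0.54) = 12.55 rad/s
b_crit = 2√(km) = 2√(85.1×0.54) = 13.56 kg/s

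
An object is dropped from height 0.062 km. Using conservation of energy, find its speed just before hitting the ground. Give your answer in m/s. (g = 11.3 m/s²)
mgh = ½mv² → v = √(2gh) = √(2×11.3×62) = 37.43 m/s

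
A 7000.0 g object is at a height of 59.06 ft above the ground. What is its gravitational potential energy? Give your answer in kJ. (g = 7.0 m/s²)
PE = mgh = 7 kg × 7.0 m/s² × 18 m = 882.1 J = 0.8821 kJ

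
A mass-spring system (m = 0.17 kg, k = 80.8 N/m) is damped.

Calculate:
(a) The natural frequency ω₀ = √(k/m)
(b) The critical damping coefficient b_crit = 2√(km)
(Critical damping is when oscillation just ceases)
ω₀ = √(k/m) = √(80.8/0.17) = 21.8 rad/s
b_crit = 2√(km) = 2√(80.8×0.17) = 7.412 kg/s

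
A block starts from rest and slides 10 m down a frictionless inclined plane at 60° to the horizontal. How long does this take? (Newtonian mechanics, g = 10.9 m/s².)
a = g sin(θ) = 10.9 × sin(60°) = 9.44 m/s²
t = √(2d/a) = √(2 × 10 / 9.44) = 1.46 s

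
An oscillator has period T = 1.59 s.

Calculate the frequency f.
f = 1/T = 1/1.59 = 0.6289 Hz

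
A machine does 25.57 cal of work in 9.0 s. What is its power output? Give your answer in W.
P = W/t = 107 J / 9 s = 11.89 W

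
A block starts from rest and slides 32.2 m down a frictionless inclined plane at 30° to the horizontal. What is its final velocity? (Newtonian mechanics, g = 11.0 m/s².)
a = g sin(θ) = 11.0 × sin(30°) = 5.5 m/s²
v = √(2ad) = √(2 × 5.5 × 32.2) = 18.82 m/s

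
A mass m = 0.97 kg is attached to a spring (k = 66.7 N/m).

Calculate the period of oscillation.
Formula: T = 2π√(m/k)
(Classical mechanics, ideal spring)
T = 2π√(m/k) = 2π√(0.97/66.7) = 0.7577 s; f = 1/T = 1.32 Hz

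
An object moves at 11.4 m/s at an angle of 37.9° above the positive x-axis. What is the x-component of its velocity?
vₓ = v cos(θ) = 11.4 × cos(37.9°) = 9.0 m/s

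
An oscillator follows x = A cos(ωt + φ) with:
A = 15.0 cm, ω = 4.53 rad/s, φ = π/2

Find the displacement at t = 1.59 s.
x = A cos(ωt + φ) = 15.0×cos(4.53×1.59 + π/2) = -11.93 cm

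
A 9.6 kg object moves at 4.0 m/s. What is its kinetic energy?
KE = ½mv² = ½×9.6×4.0² = 76.8 J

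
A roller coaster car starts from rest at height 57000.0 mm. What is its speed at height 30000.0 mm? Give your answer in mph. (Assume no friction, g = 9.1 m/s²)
mgh₁ = ½mv₂² + mgh₂ → v₂ = √(2g(h₁−h₂)) = √(2×9.1×(57−30)) = 22.17 m/s = 49.59 mph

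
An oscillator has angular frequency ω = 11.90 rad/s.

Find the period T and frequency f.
T = 2π/ω = 2π/11.9 = 0.528 s; f = ω/2π = 1.894 Hz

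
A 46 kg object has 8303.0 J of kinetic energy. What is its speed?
KE = ½mv² → v = √(2KE/m) = √(2×8303.0/46) = 19.0 m/s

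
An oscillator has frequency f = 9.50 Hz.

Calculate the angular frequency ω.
ω = 2πf = 2π×9.5 = 59.69 rad/s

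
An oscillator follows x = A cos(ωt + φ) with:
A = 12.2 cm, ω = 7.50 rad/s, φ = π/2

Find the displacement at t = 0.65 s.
x = A cos(ωt + φ) = 12.2×cos(7.5×0.65 + π/2) = 12.04 cm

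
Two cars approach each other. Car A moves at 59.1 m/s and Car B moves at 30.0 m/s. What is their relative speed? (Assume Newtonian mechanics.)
v_rel = v_A + v_B = 59.1 + 30.0 = 89.1 m/s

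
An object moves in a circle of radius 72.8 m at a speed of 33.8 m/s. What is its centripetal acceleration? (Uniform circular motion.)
a_c = v²/r = 33.8²/72.8 = 1142.44/72.8 = 15.69 m/s²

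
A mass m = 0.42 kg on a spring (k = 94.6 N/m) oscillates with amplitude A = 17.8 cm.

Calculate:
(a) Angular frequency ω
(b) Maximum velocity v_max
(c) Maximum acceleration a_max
ω = √(k/m) = √(94.6/0.42) = 15.01 rad/s
v_max = ωA = 15.01×0.178 = 2.671 m/s
a_max = ω²A = 15.01²×0.178 = 40.09 m/s²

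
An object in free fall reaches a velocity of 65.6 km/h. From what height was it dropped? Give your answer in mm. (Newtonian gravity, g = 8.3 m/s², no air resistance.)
h = v²/(2g) (with unit conversion) = 20000.0 mm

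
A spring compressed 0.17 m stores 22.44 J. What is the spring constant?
PE = ½kx² → k = 2PE/x² = 2×22.44/0.17² = 1553.0 N/m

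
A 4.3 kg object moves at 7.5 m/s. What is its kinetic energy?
KE = ½mv² = ½×4.3×7.5² = 120.9375 J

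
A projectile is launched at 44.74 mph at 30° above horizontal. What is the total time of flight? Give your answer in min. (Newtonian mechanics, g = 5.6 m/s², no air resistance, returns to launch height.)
T = 2v₀sin(θ)/g (with unit conversion) = 0.05953 min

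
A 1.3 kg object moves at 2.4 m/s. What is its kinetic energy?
KE = ½mv² = ½×1.3×2.4² = 3.744 J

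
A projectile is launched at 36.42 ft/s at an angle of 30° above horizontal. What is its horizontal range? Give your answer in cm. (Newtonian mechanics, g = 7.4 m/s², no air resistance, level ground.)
R = v₀² sin(2θ) / g (with unit conversion) = 1442.0 cm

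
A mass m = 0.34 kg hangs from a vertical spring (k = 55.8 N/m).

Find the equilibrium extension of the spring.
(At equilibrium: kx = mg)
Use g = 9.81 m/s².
x_eq = mg/k = 0.34×9.81/55.8 = 0.05977 m = 5.977 cm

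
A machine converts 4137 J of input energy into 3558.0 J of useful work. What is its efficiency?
η = W_out/W_in = 3558.0/4137 = 0.86 = 86.0%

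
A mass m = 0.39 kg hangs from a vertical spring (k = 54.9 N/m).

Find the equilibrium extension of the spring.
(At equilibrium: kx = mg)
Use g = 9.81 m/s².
x_eq = mg/k = 0.39×9.81/54.9 = 0.06969 m = 6.969 cm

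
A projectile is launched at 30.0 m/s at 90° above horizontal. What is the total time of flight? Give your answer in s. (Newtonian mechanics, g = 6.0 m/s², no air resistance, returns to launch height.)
T = 2v₀sin(θ)/g = 10.0 s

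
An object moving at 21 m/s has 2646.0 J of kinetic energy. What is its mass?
KE = ½mv² → m = 2KE/v² = 2×2646.0/21² = 12.0 kg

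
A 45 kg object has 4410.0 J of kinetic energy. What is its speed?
KE = ½mv² → v = √(2KE/m) = √(2×4410.0/45) = 14.0 m/s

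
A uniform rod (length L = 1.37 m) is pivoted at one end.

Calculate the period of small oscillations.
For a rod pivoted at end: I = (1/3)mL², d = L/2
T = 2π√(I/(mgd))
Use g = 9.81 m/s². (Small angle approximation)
I/m = (1/3)L² = 0.6256 m²; d = L/2 = 0.685 m
T = 2π√(I/(mgd)) = 2π√(0.6256/(9.81×0.685)) = 1.917 s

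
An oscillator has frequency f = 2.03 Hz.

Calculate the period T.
T = 1/f = 1/2.03 = 0.4926 s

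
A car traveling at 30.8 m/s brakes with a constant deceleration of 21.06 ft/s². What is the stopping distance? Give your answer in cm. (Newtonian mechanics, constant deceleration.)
d = v₀² / (2a) (with unit conversion) = 7389.0 cm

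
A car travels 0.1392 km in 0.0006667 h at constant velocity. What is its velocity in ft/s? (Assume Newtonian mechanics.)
v = d/t (with unit conversion) = 190.3 ft/s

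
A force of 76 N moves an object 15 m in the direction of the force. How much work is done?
W = Fd = 76×15 = 1140.0 J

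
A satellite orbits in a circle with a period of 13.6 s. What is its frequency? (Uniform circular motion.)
f = 1/T = 1/13.6 = 0.0735 Hz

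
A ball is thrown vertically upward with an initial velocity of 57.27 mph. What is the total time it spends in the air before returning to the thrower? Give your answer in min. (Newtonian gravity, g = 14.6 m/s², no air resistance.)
t_total = 2v₀/g (with unit conversion) = 0.05845 min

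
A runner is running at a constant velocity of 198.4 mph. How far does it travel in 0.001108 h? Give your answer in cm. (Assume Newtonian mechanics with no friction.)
d = vt (with unit conversion) = 35380.0 cm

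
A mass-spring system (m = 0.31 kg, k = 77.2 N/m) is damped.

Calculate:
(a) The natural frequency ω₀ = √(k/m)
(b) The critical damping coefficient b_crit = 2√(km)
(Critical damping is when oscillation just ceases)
ω₀ = √(k/m) = √(77.2/0.31) = 15.78 rad/s
b_crit = 2√(km) = 2√(77.2×0.31) = 9.784 kg/s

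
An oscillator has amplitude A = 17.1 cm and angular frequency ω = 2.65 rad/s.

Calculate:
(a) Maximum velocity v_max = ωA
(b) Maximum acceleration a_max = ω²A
v_max = ωA = 2.65×0.171 = 0.4532 m/s
a_max = ω²A = 2.65²×0.171 = 1.201 m/s²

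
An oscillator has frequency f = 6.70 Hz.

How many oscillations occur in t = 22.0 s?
n = f×t = 6.7×22.0 = 147.4 oscillations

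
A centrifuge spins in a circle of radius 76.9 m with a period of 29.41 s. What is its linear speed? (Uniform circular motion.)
v = 2πr/T = 2π×76.9/29.41 = 16.43 m/s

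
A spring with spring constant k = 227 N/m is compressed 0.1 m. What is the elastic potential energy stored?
PE = ½kx² = ½×227×0.1² = 1.135 J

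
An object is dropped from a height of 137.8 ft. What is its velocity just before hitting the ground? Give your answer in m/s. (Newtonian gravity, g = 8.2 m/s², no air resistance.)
v = √(2gh) (with unit conversion) = 26.25 m/s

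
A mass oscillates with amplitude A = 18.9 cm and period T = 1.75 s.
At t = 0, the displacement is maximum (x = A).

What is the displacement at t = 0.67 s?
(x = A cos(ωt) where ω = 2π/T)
ω = 2π/T = 2π/1.75 = 3.59 rad/s
x = A cos(ωt) = 18.9×cos(3.59×0.67) = -14.01 cm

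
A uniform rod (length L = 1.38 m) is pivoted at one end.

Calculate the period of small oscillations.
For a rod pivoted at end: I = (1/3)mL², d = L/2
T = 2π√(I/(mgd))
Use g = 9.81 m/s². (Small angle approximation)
I/m = (1/3)L² = 0.6348 m²; d = L/2 = 0.69 m
T = 2π√(I/(mgd)) = 2π√(0.6348/(9.81×0.69)) = 1.924 s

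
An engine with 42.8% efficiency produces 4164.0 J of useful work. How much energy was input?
W_in = W_out/η = 4164.0/0.428 = 9729.0 J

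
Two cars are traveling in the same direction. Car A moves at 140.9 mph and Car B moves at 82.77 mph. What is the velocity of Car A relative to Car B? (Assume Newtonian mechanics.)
v_rel = v_A - v_B = 140.9 - 82.77 = 58.13 mph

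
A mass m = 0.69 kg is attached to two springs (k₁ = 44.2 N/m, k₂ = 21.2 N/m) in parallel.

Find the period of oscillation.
k_eq = k₁+k₂ = 65.4 N/m
T = 2π√(m/k_eq) = 2π√(0.69/65.4) = 0.6454 s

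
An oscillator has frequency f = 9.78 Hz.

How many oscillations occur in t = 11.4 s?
n = f×t = 9.78×11.4 = 111.5 oscillations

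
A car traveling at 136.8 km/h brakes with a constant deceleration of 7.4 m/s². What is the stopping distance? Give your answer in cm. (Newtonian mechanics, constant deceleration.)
d = v₀² / (2a) (with unit conversion) = 9757.0 cm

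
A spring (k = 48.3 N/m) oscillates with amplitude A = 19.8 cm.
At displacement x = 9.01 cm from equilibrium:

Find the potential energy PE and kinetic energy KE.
E_total = ½kA² = ½×48.3×(0.198)² = 0.9468 J
PE = ½kx² = ½×48.3×(0.0901)² = 0.196 J
KE = E_total − PE = 0.7507 J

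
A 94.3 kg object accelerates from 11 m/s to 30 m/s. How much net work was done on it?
W_net = ΔKE = ½m(v₂² − v₁²) = ½×94.3×(30² − 11²) = 36729.85 J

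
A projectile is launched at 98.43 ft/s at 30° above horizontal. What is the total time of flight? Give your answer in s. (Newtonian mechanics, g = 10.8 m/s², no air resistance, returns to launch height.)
T = 2v₀sin(θ)/g (with unit conversion) = 2.778 s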